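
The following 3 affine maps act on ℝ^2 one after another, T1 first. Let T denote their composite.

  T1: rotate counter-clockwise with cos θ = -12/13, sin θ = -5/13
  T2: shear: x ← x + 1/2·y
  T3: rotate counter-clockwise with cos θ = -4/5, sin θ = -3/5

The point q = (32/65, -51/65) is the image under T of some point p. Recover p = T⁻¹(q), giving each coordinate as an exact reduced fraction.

T1 = [-12/13 5/13 0; -5/13 -12/13 0; 0 0 1]
T2·T1 = [-29/26 -1/13 0; -5/13 -12/13 0; 0 0 1]
T3·…·T1 = [43/65 -32/65 0; 127/130 51/65 0; 0 0 1]
det M = 1; M⁻¹ = [51/65 32/65 0; -127/130 43/65 0; 0 0 1]
M⁻¹ · (32/65, -51/65)ᵀ = (0, -1)ᵀ

p = (0, -1)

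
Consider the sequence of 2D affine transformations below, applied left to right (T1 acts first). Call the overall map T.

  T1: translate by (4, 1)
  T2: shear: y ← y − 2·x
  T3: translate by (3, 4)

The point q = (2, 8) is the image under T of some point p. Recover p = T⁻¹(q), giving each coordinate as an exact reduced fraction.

p = (-5, 1)

T1 = [1 0 4; 0 1 1; 0 0 1]
T2·T1 = [1 0 4; -2 1 -7; 0 0 1]
T3·…·T1 = [1 0 7; -2 1 -3; 0 0 1]
det M = 1; M⁻¹ = [1 0 -7; 2 1 -11; 0 0 1]
M⁻¹ · (2, 8)ᵀ = (-5, 1)ᵀ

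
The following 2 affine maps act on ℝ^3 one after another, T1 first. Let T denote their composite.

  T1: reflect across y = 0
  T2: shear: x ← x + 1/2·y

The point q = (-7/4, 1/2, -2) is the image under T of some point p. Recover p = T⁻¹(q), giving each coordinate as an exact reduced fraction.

T1 = [1 0 0 0; 0 -1 0 0; 0 0 1 0; 0 0 0 1]
T2·T1 = [1 -1/2 0 0; 0 -1 0 0; 0 0 1 0; 0 0 0 1]
det M = -1; M⁻¹ = [1 -1/2 0 0; 0 -1 0 0; 0 0 1 0; 0 0 0 1]
M⁻¹ · (-7/4, 1/2, -2)ᵀ = (-2, -1/2, -2)ᵀ

p = (-2, -1/2, -2)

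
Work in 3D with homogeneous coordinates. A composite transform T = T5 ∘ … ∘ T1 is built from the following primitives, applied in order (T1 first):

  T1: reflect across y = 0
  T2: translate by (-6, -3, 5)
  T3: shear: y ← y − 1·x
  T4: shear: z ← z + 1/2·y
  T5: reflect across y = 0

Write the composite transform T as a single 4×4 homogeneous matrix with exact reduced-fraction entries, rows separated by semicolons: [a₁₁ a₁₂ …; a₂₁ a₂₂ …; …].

T = [1 0 0 -6; 1 1 0 -3; -1/2 -1/2 1 13/2; 0 0 0 1]

T1 = [1 0 0 0; 0 -1 0 0; 0 0 1 0; 0 0 0 1]
T2·T1 = [1 0 0 -6; 0 -1 0 -3; 0 0 1 5; 0 0 0 1]
T3·…·T1 = [1 0 0 -6; -1 -1 0 3; 0 0 1 5; 0 0 0 1]
T4·…·T1 = [1 0 0 -6; -1 -1 0 3; -1/2 -1/2 1 13/2; 0 0 0 1]
T5·…·T1 = [1 0 0 -6; 1 1 0 -3; -1/2 -1/2 1 13/2; 0 0 0 1]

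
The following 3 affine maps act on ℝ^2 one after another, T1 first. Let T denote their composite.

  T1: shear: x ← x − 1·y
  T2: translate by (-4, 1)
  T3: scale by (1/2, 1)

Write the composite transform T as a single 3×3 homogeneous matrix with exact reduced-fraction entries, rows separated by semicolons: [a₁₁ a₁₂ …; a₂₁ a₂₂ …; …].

T = [1/2 -1/2 -2; 0 1 1; 0 0 1]

T1 = [1 -1 0; 0 1 0; 0 0 1]
T2·T1 = [1 -1 -4; 0 1 1; 0 0 1]
T3·…·T1 = [1/2 -1/2 -2; 0 1 1; 0 0 1]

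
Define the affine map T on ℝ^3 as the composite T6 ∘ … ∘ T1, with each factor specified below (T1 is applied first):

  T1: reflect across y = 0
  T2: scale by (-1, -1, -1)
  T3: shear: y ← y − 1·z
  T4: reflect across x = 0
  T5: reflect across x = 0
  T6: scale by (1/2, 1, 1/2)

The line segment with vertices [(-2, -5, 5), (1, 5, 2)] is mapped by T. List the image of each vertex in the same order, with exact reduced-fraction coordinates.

T1 reflect across y = 0: (-2, -5, 5) → (-2, 5, 5); (1, 5, 2) → (1, -5, 2)
T2 scale by (-1, -1, -1): (-2, 5, 5) → (2, -5, -5); (1, -5, 2) → (-1, 5, -2)
T3 shear: y ← y − 1·z: (2, -5, -5) → (2, 0, -5); (-1, 5, -2) → (-1, 7, -2)
T4 reflect across x = 0: (2, 0, -5) → (-2, 0, -5); (-1, 7, -2) → (1, 7, -2)
T5 reflect across x = 0: (-2, 0, -5) → (2, 0, -5); (1, 7, -2) → (-1, 7, -2)
T6 scale by (1/2, 1, 1/2): (2, 0, -5) → (1, 0, -5/2); (-1, 7, -2) → (-1/2, 7, -1)

image vertices: (1, 0, -5/2), (-1/2, 7, -1)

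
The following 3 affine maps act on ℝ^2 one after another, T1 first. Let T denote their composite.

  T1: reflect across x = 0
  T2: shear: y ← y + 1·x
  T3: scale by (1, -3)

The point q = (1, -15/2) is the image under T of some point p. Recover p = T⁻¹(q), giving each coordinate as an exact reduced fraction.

p = (-1, 3/2)

T1 = [-1 0 0; 0 1 0; 0 0 1]
T2·T1 = [-1 0 0; -1 1 0; 0 0 1]
T3·…·T1 = [-1 0 0; 3 -3 0; 0 0 1]
det M = 3; M⁻¹ = [-1 0 0; -1 -1/3 0; 0 0 1]
M⁻¹ · (1, -15/2)ᵀ = (-1, 3/2)ᵀ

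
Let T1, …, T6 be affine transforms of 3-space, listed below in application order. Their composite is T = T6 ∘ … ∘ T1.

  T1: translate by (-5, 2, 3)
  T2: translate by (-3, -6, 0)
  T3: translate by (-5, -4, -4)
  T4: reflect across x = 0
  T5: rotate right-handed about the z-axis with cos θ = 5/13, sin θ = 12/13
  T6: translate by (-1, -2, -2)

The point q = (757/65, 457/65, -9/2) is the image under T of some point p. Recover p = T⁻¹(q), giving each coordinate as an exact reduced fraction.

p = (-1/5, -1/5, -3/2)

T1 = [1 0 0 -5; 0 1 0 2; 0 0 1 3; 0 0 0 1]
T2·T1 = [1 0 0 -8; 0 1 0 -4; 0 0 1 3; 0 0 0 1]
T3·…·T1 = [1 0 0 -13; 0 1 0 -8; 0 0 1 -1; 0 0 0 1]
T4·…·T1 = [-1 0 0 13; 0 1 0 -8; 0 0 1 -1; 0 0 0 1]
T5·…·T1 = [-5/13 -12/13 0 161/13; -12/13 5/13 0 116/13; 0 0 1 -1; 0 0 0 1]
T6·…·T1 = [-5/13 -12/13 0 148/13; -12/13 5/13 0 90/13; 0 0 1 -3; 0 0 0 1]
det M = -1; M⁻¹ = [-5/13 -12/13 0 140/13; -12/13 5/13 0 102/13; 0 0 1 3; 0 0 0 1]
M⁻¹ · (757/65, 457/65, -9/2)ᵀ = (-1/5, -1/5, -3/2)ᵀ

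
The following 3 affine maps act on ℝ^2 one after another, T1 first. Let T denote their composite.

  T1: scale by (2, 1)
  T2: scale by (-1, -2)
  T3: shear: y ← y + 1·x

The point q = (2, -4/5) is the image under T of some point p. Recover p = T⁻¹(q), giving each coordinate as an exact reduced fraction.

T1 = [2 0 0; 0 1 0; 0 0 1]
T2·T1 = [-2 0 0; 0 -2 0; 0 0 1]
T3·…·T1 = [-2 0 0; -2 -2 0; 0 0 1]
det M = 4; M⁻¹ = [-1/2 0 0; 1/2 -1/2 0; 0 0 1]
M⁻¹ · (2, -4/5)ᵀ = (-1, 7/5)ᵀ

p = (-1, 7/5)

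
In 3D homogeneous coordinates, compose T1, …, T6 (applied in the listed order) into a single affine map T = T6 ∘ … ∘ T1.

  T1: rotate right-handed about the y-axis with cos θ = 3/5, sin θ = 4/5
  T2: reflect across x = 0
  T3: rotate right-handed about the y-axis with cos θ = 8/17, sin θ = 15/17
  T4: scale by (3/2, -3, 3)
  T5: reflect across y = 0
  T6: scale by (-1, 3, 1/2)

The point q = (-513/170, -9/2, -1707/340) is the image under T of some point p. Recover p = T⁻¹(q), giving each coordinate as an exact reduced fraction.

T1 = [3/5 0 4/5 0; 0 1 0 0; -4/5 0 3/5 0; 0 0 0 1]
T2·T1 = [-3/5 0 -4/5 0; 0 1 0 0; -4/5 0 3/5 0; 0 0 0 1]
T3·…·T1 = [-84/85 0 13/85 0; 0 1 0 0; 13/85 0 84/85 0; 0 0 0 1]
T4·…·T1 = [-126/85 0 39/170 0; 0 -3 0 0; 39/85 0 252/85 0; 0 0 0 1]
T5·…·T1 = [-126/85 0 39/170 0; 0 3 0 0; 39/85 0 252/85 0; 0 0 0 1]
T6·…·T1 = [126/85 0 -39/170 0; 0 9 0 0; 39/170 0 126/85 0; 0 0 0 1]
det M = 81/4; M⁻¹ = [56/85 0 26/255 0; 0 1/9 0 0; -26/255 0 56/85 0; 0 0 0 1]
M⁻¹ · (-513/170, -9/2, -1707/340)ᵀ = (-5/2, -1/2, -3)ᵀ

p = (-5/2, -1/2, -3)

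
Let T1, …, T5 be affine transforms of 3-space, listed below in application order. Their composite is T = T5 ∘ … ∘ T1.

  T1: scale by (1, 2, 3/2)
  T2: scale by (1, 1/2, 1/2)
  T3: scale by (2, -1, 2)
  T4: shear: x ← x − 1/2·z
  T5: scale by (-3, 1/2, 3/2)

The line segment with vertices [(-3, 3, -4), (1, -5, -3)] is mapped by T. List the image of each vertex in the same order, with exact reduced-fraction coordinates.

image vertices: (9, -3/2, -9), (-51/4, 5/2, -27/4)

T1 scale by (1, 2, 3/2): (-3, 3, -4) → (-3, 6, -6); (1, -5, -3) → (1, -10, -9/2)
T2 scale by (1, 1/2, 1/2): (-3, 6, -6) → (-3, 3, -3); (1, -10, -9/2) → (1, -5, -9/4)
T3 scale by (2, -1, 2): (-3, 3, -3) → (-6, -3, -6); (1, -5, -9/4) → (2, 5, -9/2)
T4 shear: x ← x − 1/2·z: (-6, -3, -6) → (-3, -3, -6); (2, 5, -9/2) → (17/4, 5, -9/2)
T5 scale by (-3, 1/2, 3/2): (-3, -3, -6) → (9, -3/2, -9); (17/4, 5, -9/2) → (-51/4, 5/2, -27/4)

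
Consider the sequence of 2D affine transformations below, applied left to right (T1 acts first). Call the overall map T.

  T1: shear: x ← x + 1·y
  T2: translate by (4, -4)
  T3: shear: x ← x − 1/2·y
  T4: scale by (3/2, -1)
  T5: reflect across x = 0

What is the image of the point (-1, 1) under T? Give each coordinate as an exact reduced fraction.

T1 shear: x ← x + 1·y: (-1, 1) → (0, 1)
T2 translate by (4, -4): (0, 1) → (4, -3)
T3 shear: x ← x − 1/2·y: (4, -3) → (11/2, -3)
T4 scale by (3/2, -1): (11/2, -3) → (33/4, 3)
T5 reflect across x = 0: (33/4, 3) → (-33/4, 3)

T(p) = (-33/4, 3)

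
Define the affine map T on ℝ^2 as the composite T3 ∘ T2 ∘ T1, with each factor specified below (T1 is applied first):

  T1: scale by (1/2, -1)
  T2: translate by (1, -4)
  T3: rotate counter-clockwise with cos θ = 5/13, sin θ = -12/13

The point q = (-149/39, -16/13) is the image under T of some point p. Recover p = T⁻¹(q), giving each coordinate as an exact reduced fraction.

p = (-8/3, 0)

T1 = [1/2 0 0; 0 -1 0; 0 0 1]
T2·T1 = [1/2 0 1; 0 -1 -4; 0 0 1]
T3·…·T1 = [5/26 -12/13 -43/13; -6/13 -5/13 -32/13; 0 0 1]
det M = -1/2; M⁻¹ = [10/13 -24/13 -2; -12/13 -5/13 -4; 0 0 1]
M⁻¹ · (-149/39, -16/13)ᵀ = (-8/3, 0)ᵀ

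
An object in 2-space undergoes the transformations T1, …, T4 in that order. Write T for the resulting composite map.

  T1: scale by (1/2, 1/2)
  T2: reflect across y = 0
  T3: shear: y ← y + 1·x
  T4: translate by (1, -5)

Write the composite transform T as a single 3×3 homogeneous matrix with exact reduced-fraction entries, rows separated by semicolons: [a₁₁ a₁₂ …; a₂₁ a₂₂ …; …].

T = [1/2 0 1; 1/2 -1/2 -5; 0 0 1]

T1 = [1/2 0 0; 0 1/2 0; 0 0 1]
T2·T1 = [1/2 0 0; 0 -1/2 0; 0 0 1]
T3·…·T1 = [1/2 0 0; 1/2 -1/2 0; 0 0 1]
T4·…·T1 = [1/2 0 1; 1/2 -1/2 -5; 0 0 1]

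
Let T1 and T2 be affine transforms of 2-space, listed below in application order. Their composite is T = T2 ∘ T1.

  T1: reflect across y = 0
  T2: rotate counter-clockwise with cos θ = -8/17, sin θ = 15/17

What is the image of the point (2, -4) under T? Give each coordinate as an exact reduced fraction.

T1 reflect across y = 0: (2, -4) → (2, 4)
T2 rotate counter-clockwise with cos θ = -8/17, sin θ = 15/17: (2, 4) → (-76/17, -2/17)

T(p) = (-76/17, -2/17)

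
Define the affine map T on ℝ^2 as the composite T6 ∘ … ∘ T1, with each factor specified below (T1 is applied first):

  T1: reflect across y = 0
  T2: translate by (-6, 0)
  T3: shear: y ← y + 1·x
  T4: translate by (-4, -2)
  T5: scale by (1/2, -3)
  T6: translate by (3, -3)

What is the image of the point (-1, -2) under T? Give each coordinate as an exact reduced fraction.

T1 reflect across y = 0: (-1, -2) → (-1, 2)
T2 translate by (-6, 0): (-1, 2) → (-7, 2)
T3 shear: y ← y + 1·x: (-7, 2) → (-7, -5)
T4 translate by (-4, -2): (-7, -5) → (-11, -7)
T5 scale by (1/2, -3): (-11, -7) → (-11/2, 21)
T6 translate by (3, -3): (-11/2, 21) → (-5/2, 18)

T(p) = (-5/2, 18)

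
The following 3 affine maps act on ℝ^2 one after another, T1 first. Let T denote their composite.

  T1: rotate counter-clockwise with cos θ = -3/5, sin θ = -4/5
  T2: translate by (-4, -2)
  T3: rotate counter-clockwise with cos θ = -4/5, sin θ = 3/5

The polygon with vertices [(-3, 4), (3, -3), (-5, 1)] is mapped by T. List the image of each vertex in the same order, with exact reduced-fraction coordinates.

image vertices: (2/5, 11/5), (203/25, -71/25), (-17/25, -31/25)

T1 rotate counter-clockwise with cos θ = -3/5, sin θ = -4/5: (-3, 4) → (5, 0); (3, -3) → (-21/5, -3/5); (-5, 1) → (19/5, 17/5)
T2 translate by (-4, -2): (5, 0) → (1, -2); (-21/5, -3/5) → (-41/5, -13/5); (19/5, 17/5) → (-1/5, 7/5)
T3 rotate counter-clockwise with cos θ = -4/5, sin θ = 3/5: (1, -2) → (2/5, 11/5); (-41/5, -13/5) → (203/25, -71/25); (-1/5, 7/5) → (-17/25, -31/25)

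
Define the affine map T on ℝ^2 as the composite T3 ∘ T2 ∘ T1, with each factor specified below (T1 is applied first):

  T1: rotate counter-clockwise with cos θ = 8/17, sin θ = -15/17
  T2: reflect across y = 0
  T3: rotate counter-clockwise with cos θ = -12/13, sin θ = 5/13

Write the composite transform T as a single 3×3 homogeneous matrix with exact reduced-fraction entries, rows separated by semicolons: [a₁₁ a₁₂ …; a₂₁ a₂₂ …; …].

T = [-171/221 -140/221 0; -140/221 171/221 0; 0 0 1]

T1 = [8/17 15/17 0; -15/17 8/17 0; 0 0 1]
T2·T1 = [8/17 15/17 0; 15/17 -8/17 0; 0 0 1]
T3·…·T1 = [-171/221 -140/221 0; -140/221 171/221 0; 0 0 1]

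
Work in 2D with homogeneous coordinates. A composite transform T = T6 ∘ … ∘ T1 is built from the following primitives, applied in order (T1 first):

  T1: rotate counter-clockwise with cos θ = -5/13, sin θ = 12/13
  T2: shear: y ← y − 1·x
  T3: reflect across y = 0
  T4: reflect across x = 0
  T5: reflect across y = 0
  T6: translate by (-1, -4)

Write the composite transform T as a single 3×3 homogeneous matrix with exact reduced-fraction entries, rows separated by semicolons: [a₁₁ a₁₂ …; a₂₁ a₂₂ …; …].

T = [5/13 12/13 -1; 17/13 7/13 -4; 0 0 1]

T1 = [-5/13 -12/13 0; 12/13 -5/13 0; 0 0 1]
T2·T1 = [-5/13 -12/13 0; 17/13 7/13 0; 0 0 1]
T3·…·T1 = [-5/13 -12/13 0; -17/13 -7/13 0; 0 0 1]
T4·…·T1 = [5/13 12/13 0; -17/13 -7/13 0; 0 0 1]
T5·…·T1 = [5/13 12/13 0; 17/13 7/13 0; 0 0 1]
T6·…·T1 = [5/13 12/13 -1; 17/13 7/13 -4; 0 0 1]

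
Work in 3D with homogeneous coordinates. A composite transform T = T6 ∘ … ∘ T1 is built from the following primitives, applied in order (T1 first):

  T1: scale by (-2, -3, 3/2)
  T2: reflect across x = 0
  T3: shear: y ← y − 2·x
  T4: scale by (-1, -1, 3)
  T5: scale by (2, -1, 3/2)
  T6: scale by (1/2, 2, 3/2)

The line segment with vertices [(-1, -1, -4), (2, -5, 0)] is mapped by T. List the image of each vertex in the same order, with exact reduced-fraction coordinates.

T1 scale by (-2, -3, 3/2): (-1, -1, -4) → (2, 3, -6); (2, -5, 0) → (-4, 15, 0)
T2 reflect across x = 0: (2, 3, -6) → (-2, 3, -6); (-4, 15, 0) → (4, 15, 0)
T3 shear: y ← y − 2·x: (-2, 3, -6) → (-2, 7, -6); (4, 15, 0) → (4, 7, 0)
T4 scale by (-1, -1, 3): (-2, 7, -6) → (2, -7, -18); (4, 7, 0) → (-4, -7, 0)
T5 scale by (2, -1, 3/2): (2, -7, -18) → (4, 7, -27); (-4, -7, 0) → (-8, 7, 0)
T6 scale by (1/2, 2, 3/2): (4, 7, -27) → (2, 14, -81/2); (-8, 7, 0) → (-4, 14, 0)

image vertices: (2, 14, -81/2), (-4, 14, 0)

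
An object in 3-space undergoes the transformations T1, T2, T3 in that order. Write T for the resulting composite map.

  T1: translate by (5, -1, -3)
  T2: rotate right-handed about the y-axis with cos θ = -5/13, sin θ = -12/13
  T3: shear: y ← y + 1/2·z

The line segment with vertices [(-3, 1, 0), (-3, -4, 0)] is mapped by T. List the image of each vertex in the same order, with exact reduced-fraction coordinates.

image vertices: (2, 3/2, 3), (2, -7/2, 3)

T1 translate by (5, -1, -3): (-3, 1, 0) → (2, 0, -3); (-3, -4, 0) → (2, -5, -3)
T2 rotate right-handed about the y-axis with cos θ = -5/13, sin θ = -12/13: (2, 0, -3) → (2, 0, 3); (2, -5, -3) → (2, -5, 3)
T3 shear: y ← y + 1/2·z: (2, 0, 3) → (2, 3/2, 3); (2, -5, 3) → (2, -7/2, 3)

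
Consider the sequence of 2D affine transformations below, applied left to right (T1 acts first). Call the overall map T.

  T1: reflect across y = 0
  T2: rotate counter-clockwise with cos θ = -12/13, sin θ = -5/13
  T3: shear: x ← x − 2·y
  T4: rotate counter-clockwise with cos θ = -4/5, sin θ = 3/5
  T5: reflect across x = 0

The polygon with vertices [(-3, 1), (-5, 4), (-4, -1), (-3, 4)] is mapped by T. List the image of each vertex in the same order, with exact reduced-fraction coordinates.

image vertices: (-11/65, -177/65), (-41/13, -122/13), (172/65, 79/65), (-251/65, -582/65)

T1 reflect across y = 0: (-3, 1) → (-3, -1); (-5, 4) → (-5, -4); (-4, -1) → (-4, 1); (-3, 4) → (-3, -4)
T2 rotate counter-clockwise with cos θ = -12/13, sin θ = -5/13: (-3, -1) → (31/13, 27/13); (-5, -4) → (40/13, 73/13); (-4, 1) → (53/13, 8/13); (-3, -4) → (16/13, 63/13)
T3 shear: x ← x − 2·y: (31/13, 27/13) → (-23/13, 27/13); (40/13, 73/13) → (-106/13, 73/13); (53/13, 8/13) → (37/13, 8/13); (16/13, 63/13) → (-110/13, 63/13)
T4 rotate counter-clockwise with cos θ = -4/5, sin θ = 3/5: (-23/13, 27/13) → (11/65, -177/65); (-106/13, 73/13) → (41/13, -122/13); (37/13, 8/13) → (-172/65, 79/65); (-110/13, 63/13) → (251/65, -582/65)
T5 reflect across x = 0: (11/65, -177/65) → (-11/65, -177/65); (41/13, -122/13) → (-41/13, -122/13); (-172/65, 79/65) → (172/65, 79/65); (251/65, -582/65) → (-251/65, -582/65)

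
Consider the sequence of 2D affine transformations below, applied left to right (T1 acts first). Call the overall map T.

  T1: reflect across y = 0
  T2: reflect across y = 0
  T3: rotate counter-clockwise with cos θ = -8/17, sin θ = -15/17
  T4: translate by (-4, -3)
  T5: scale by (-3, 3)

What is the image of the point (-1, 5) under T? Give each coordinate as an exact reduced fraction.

T(p) = (-45/17, -228/17)

T1 reflect across y = 0: (-1, 5) → (-1, -5)
T2 reflect across y = 0: (-1, -5) → (-1, 5)
T3 rotate counter-clockwise with cos θ = -8/17, sin θ = -15/17: (-1, 5) → (83/17, -25/17)
T4 translate by (-4, -3): (83/17, -25/17) → (15/17, -76/17)
T5 scale by (-3, 3): (15/17, -76/17) → (-45/17, -228/17)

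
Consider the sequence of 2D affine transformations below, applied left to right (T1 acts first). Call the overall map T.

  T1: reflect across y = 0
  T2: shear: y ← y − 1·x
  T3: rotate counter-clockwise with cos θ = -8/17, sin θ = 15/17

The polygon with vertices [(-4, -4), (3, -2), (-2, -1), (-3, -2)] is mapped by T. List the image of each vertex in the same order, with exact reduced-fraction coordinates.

T1 reflect across y = 0: (-4, -4) → (-4, 4); (3, -2) → (3, 2); (-2, -1) → (-2, 1); (-3, -2) → (-3, 2)
T2 shear: y ← y − 1·x: (-4, 4) → (-4, 8); (3, 2) → (3, -1); (-2, 1) → (-2, 3); (-3, 2) → (-3, 5)
T3 rotate counter-clockwise with cos θ = -8/17, sin θ = 15/17: (-4, 8) → (-88/17, -124/17); (3, -1) → (-9/17, 53/17); (-2, 3) → (-29/17, -54/17); (-3, 5) → (-3, -5)

image vertices: (-88/17, -124/17), (-9/17, 53/17), (-29/17, -54/17), (-3, -5)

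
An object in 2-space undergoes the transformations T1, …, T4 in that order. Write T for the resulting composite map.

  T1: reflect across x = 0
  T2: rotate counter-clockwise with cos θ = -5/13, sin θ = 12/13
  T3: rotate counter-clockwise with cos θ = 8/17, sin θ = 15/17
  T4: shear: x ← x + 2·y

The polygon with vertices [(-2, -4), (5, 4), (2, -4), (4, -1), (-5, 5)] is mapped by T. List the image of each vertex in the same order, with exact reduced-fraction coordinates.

T1 reflect across x = 0: (-2, -4) → (2, -4); (5, 4) → (-5, 4); (2, -4) → (-2, -4); (4, -1) → (-4, -1); (-5, 5) → (5, 5)
T2 rotate counter-clockwise with cos θ = -5/13, sin θ = 12/13: (2, -4) → (38/13, 44/13); (-5, 4) → (-23/13, -80/13); (-2, -4) → (58/13, -4/13); (-4, -1) → (32/13, -43/13); (5, 5) → (-85/13, 35/13)
T3 rotate counter-clockwise with cos θ = 8/17, sin θ = 15/17: (38/13, 44/13) → (-356/221, 922/221); (-23/13, -80/13) → (1016/221, -985/221); (58/13, -4/13) → (524/221, 838/221); (32/13, -43/13) → (53/13, 8/13); (-85/13, 35/13) → (-1205/221, -995/221)
T4 shear: x ← x + 2·y: (-356/221, 922/221) → (1488/221, 922/221); (1016/221, -985/221) → (-954/221, -985/221); (524/221, 838/221) → (2200/221, 838/221); (53/13, 8/13) → (69/13, 8/13); (-1205/221, -995/221) → (-3195/221, -995/221)

image vertices: (1488/221, 922/221), (-954/221, -985/221), (2200/221, 838/221), (69/13, 8/13), (-3195/221, -995/221)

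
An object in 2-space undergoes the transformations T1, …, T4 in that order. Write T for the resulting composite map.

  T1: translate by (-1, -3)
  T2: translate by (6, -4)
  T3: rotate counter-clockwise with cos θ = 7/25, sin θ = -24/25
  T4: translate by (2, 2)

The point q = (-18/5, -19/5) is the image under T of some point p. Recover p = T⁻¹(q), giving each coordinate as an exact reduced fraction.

T1 = [1 0 -1; 0 1 -3; 0 0 1]
T2·T1 = [1 0 5; 0 1 -7; 0 0 1]
T3·…·T1 = [7/25 24/25 -133/25; -24/25 7/25 -169/25; 0 0 1]
T4·…·T1 = [7/25 24/25 -83/25; -24/25 7/25 -119/25; 0 0 1]
det M = 1; M⁻¹ = [7/25 -24/25 -91/25; 24/25 7/25 113/25; 0 0 1]
M⁻¹ · (-18/5, -19/5)ᵀ = (-1, 0)ᵀ

p = (-1, 0)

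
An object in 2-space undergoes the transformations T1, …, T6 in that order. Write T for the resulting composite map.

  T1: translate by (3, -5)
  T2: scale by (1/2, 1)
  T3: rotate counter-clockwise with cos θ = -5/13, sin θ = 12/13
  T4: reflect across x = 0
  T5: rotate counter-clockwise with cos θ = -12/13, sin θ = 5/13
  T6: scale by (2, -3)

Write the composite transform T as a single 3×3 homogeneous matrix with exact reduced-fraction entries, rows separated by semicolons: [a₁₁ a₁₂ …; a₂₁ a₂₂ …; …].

T = [-120/169 -238/169 830/169; 357/338 -360/169 4671/338; 0 0 1]

T1 = [1 0 3; 0 1 -5; 0 0 1]
T2·T1 = [1/2 0 3/2; 0 1 -5; 0 0 1]
T3·…·T1 = [-5/26 -12/13 105/26; 6/13 -5/13 43/13; 0 0 1]
T4·…·T1 = [5/26 12/13 -105/26; 6/13 -5/13 43/13; 0 0 1]
T5·…·T1 = [-60/169 -119/169 415/169; -119/338 120/169 -1557/338; 0 0 1]
T6·…·T1 = [-120/169 -238/169 830/169; 357/338 -360/169 4671/338; 0 0 1]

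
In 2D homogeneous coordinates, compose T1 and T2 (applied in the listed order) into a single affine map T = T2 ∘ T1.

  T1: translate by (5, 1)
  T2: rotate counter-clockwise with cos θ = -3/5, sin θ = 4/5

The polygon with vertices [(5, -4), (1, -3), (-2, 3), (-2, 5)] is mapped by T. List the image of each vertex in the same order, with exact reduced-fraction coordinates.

T1 translate by (5, 1): (5, -4) → (10, -3); (1, -3) → (6, -2); (-2, 3) → (3, 4); (-2, 5) → (3, 6)
T2 rotate counter-clockwise with cos θ = -3/5, sin θ = 4/5: (10, -3) → (-18/5, 49/5); (6, -2) → (-2, 6); (3, 4) → (-5, 0); (3, 6) → (-33/5, -6/5)

image vertices: (-18/5, 49/5), (-2, 6), (-5, 0), (-33/5, -6/5)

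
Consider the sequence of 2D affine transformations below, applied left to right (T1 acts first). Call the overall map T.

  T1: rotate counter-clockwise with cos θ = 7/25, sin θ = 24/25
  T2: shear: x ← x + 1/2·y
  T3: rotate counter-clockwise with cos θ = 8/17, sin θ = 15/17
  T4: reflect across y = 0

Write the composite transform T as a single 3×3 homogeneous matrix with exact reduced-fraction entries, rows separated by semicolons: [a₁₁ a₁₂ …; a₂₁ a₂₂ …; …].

T = [-208/425 -269/425 0; -477/425 503/850 0; 0 0 1]

T1 = [7/25 -24/25 0; 24/25 7/25 0; 0 0 1]
T2·T1 = [19/25 -41/50 0; 24/25 7/25 0; 0 0 1]
T3·…·T1 = [-208/425 -269/425 0; 477/425 -503/850 0; 0 0 1]
T4·…·T1 = [-208/425 -269/425 0; -477/425 503/850 0; 0 0 1]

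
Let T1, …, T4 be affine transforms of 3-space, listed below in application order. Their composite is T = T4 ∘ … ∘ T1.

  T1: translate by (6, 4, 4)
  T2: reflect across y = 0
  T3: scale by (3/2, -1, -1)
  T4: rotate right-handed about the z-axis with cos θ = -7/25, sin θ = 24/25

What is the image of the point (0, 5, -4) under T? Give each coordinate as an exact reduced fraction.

T(p) = (-279/25, 153/25, 0)

T1 translate by (6, 4, 4): (0, 5, -4) → (6, 9, 0)
T2 reflect across y = 0: (6, 9, 0) → (6, -9, 0)
T3 scale by (3/2, -1, -1): (6, -9, 0) → (9, 9, 0)
T4 rotate right-handed about the z-axis with cos θ = -7/25, sin θ = 24/25: (9, 9, 0) → (-279/25, 153/25, 0)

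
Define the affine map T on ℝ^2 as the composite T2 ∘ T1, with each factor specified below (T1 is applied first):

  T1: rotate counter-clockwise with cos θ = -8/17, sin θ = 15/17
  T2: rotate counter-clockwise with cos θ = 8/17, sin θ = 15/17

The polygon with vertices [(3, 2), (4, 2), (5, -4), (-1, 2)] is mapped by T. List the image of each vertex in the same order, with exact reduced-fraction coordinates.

image vertices: (-3, -2), (-4, -2), (-5, 4), (1, -2)

T1 rotate counter-clockwise with cos θ = -8/17, sin θ = 15/17: (3, 2) → (-54/17, 29/17); (4, 2) → (-62/17, 44/17); (5, -4) → (20/17, 107/17); (-1, 2) → (-22/17, -31/17)
T2 rotate counter-clockwise with cos θ = 8/17, sin θ = 15/17: (-54/17, 29/17) → (-3, -2); (-62/17, 44/17) → (-4, -2); (20/17, 107/17) → (-5, 4); (-22/17, -31/17) → (1, -2)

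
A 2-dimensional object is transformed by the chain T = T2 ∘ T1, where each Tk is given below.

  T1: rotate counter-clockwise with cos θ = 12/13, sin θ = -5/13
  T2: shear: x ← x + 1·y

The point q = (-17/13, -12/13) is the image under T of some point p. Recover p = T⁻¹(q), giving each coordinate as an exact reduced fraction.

T1 = [12/13 5/13 0; -5/13 12/13 0; 0 0 1]
T2·T1 = [7/13 17/13 0; -5/13 12/13 0; 0 0 1]
det M = 1; M⁻¹ = [12/13 -17/13 0; 5/13 7/13 0; 0 0 1]
M⁻¹ · (-17/13, -12/13)ᵀ = (0, -1)ᵀ

p = (0, -1)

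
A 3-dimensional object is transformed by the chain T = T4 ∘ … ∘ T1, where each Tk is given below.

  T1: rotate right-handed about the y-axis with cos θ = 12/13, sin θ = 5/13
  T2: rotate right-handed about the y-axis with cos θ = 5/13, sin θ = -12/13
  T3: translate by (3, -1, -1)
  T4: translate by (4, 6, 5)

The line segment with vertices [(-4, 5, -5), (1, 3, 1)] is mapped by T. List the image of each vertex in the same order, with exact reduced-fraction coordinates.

image vertices: (1298/169, 10, -400/169), (1184/169, 8, 915/169)

T1 rotate right-handed about the y-axis with cos θ = 12/13, sin θ = 5/13: (-4, 5, -5) → (-73/13, 5, -40/13); (1, 3, 1) → (17/13, 3, 7/13)
T2 rotate right-handed about the y-axis with cos θ = 5/13, sin θ = -12/13: (-73/13, 5, -40/13) → (115/169, 5, -1076/169); (17/13, 3, 7/13) → (1/169, 3, 239/169)
T3 translate by (3, -1, -1): (115/169, 5, -1076/169) → (622/169, 4, -1245/169); (1/169, 3, 239/169) → (508/169, 2, 70/169)
T4 translate by (4, 6, 5): (622/169, 4, -1245/169) → (1298/169, 10, -400/169); (508/169, 2, 70/169) → (1184/169, 8, 915/169)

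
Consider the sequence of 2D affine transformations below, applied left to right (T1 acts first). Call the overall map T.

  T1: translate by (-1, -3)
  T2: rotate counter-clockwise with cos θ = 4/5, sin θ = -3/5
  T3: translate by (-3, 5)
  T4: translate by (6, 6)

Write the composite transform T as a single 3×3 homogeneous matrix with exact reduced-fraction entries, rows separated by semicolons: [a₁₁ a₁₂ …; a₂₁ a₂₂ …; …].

T1 = [1 0 -1; 0 1 -3; 0 0 1]
T2·T1 = [4/5 3/5 -13/5; -3/5 4/5 -9/5; 0 0 1]
T3·…·T1 = [4/5 3/5 -28/5; -3/5 4/5 16/5; 0 0 1]
T4·…·T1 = [4/5 3/5 2/5; -3/5 4/5 46/5; 0 0 1]

T = [4/5 3/5 2/5; -3/5 4/5 46/5; 0 0 1]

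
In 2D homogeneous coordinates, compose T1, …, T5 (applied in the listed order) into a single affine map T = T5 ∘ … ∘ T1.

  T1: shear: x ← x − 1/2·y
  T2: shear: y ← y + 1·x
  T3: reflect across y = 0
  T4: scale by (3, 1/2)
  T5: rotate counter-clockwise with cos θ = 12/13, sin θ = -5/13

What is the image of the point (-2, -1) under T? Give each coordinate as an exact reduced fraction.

T1 shear: x ← x − 1/2·y: (-2, -1) → (-3/2, -1)
T2 shear: y ← y + 1·x: (-3/2, -1) → (-3/2, -5/2)
T3 reflect across y = 0: (-3/2, -5/2) → (-3/2, 5/2)
T4 scale by (3, 1/2): (-3/2, 5/2) → (-9/2, 5/4)
T5 rotate counter-clockwise with cos θ = 12/13, sin θ = -5/13: (-9/2, 5/4) → (-191/52, 75/26)

T(p) = (-191/52, 75/26)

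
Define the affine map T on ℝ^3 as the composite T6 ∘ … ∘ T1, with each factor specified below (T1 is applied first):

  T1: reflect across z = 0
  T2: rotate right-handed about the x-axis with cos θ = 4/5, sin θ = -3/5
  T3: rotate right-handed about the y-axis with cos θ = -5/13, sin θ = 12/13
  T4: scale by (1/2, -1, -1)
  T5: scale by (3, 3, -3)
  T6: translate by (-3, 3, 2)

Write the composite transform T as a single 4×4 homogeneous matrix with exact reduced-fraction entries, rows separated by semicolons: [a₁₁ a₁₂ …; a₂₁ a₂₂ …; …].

T = [-15/26 -54/65 -72/65 -3; 0 -12/5 9/5 3; -36/13 9/13 12/13 2; 0 0 0 1]

T1 = [1 0 0 0; 0 1 0 0; 0 0 -1 0; 0 0 0 1]
T2·T1 = [1 0 0 0; 0 4/5 -3/5 0; 0 -3/5 -4/5 0; 0 0 0 1]
T3·…·T1 = [-5/13 -36/65 -48/65 0; 0 4/5 -3/5 0; -12/13 3/13 4/13 0; 0 0 0 1]
T4·…·T1 = [-5/26 -18/65 -24/65 0; 0 -4/5 3/5 0; 12/13 -3/13 -4/13 0; 0 0 0 1]
T5·…·T1 = [-15/26 -54/65 -72/65 0; 0 -12/5 9/5 0; -36/13 9/13 12/13 0; 0 0 0 1]
T6·…·T1 = [-15/26 -54/65 -72/65 -3; 0 -12/5 9/5 3; -36/13 9/13 12/13 2; 0 0 0 1]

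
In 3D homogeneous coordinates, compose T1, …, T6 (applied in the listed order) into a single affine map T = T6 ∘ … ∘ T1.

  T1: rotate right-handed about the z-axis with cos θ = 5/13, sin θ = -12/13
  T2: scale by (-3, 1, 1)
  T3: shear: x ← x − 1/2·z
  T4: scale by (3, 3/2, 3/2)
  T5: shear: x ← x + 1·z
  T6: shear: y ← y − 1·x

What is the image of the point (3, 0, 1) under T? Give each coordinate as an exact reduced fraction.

T1 rotate right-handed about the z-axis with cos θ = 5/13, sin θ = -12/13: (3, 0, 1) → (15/13, -36/13, 1)
T2 scale by (-3, 1, 1): (15/13, -36/13, 1) → (-45/13, -36/13, 1)
T3 shear: x ← x − 1/2·z: (-45/13, -36/13, 1) → (-103/26, -36/13, 1)
T4 scale by (3, 3/2, 3/2): (-103/26, -36/13, 1) → (-309/26, -54/13, 3/2)
T5 shear: x ← x + 1·z: (-309/26, -54/13, 3/2) → (-135/13, -54/13, 3/2)
T6 shear: y ← y − 1·x: (-135/13, -54/13, 3/2) → (-135/13, 81/13, 3/2)

T(p) = (-135/13, 81/13, 3/2)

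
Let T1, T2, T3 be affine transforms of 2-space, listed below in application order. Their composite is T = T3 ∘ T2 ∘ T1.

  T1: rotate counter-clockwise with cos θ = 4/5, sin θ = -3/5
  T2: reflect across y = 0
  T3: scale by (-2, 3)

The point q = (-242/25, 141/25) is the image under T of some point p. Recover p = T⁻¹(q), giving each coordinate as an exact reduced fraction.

T1 = [4/5 3/5 0; -3/5 4/5 0; 0 0 1]
T2·T1 = [4/5 3/5 0; 3/5 -4/5 0; 0 0 1]
T3·…·T1 = [-8/5 -6/5 0; 9/5 -12/5 0; 0 0 1]
det M = 6; M⁻¹ = [-2/5 1/5 0; -3/10 -4/15 0; 0 0 1]
M⁻¹ · (-242/25, 141/25)ᵀ = (5, 7/5)ᵀ

p = (5, 7/5)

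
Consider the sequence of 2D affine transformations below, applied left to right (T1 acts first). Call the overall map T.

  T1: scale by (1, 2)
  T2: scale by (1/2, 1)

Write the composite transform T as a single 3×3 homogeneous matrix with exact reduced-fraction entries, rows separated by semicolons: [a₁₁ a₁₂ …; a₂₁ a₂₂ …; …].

T1 = [1 0 0; 0 2 0; 0 0 1]
T2·T1 = [1/2 0 0; 0 2 0; 0 0 1]

T = [1/2 0 0; 0 2 0; 0 0 1]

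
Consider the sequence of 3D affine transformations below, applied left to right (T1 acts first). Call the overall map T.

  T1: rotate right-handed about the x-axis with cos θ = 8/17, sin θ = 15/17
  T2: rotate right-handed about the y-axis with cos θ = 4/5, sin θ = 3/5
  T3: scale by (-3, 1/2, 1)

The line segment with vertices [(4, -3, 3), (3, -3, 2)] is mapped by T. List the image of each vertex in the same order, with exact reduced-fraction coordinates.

T1 rotate right-handed about the x-axis with cos θ = 8/17, sin θ = 15/17: (4, -3, 3) → (4, -69/17, -21/17); (3, -3, 2) → (3, -54/17, -29/17)
T2 rotate right-handed about the y-axis with cos θ = 4/5, sin θ = 3/5: (4, -69/17, -21/17) → (209/85, -69/17, -288/85); (3, -54/17, -29/17) → (117/85, -54/17, -269/85)
T3 scale by (-3, 1/2, 1): (209/85, -69/17, -288/85) → (-627/85, -69/34, -288/85); (117/85, -54/17, -269/85) → (-351/85, -27/17, -269/85)

image vertices: (-627/85, -69/34, -288/85), (-351/85, -27/17, -269/85)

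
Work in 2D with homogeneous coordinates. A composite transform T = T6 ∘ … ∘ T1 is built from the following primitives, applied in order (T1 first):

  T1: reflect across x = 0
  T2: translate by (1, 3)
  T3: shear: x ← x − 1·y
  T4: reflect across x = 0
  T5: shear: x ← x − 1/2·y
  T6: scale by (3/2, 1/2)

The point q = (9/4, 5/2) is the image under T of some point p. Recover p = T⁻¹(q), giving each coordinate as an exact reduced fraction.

p = (0, 2)

T1 = [-1 0 0; 0 1 0; 0 0 1]
T2·T1 = [-1 0 1; 0 1 3; 0 0 1]
T3·…·T1 = [-1 -1 -2; 0 1 3; 0 0 1]
T4·…·T1 = [1 1 2; 0 1 3; 0 0 1]
T5·…·T1 = [1 1/2 1/2; 0 1 3; 0 0 1]
T6·…·T1 = [3/2 3/4 3/4; 0 1/2 3/2; 0 0 1]
det M = 3/4; M⁻¹ = [2/3 -1 1; 0 2 -3; 0 0 1]
M⁻¹ · (9/4, 5/2)ᵀ = (0, 2)ᵀ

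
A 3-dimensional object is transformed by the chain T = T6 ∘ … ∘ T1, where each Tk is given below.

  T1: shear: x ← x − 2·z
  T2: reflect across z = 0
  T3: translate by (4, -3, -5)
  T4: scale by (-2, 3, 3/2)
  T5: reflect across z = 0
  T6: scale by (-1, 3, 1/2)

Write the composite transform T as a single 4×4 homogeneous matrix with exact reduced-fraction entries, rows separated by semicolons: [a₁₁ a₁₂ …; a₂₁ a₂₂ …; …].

T = [2 0 -4 8; 0 9 0 -27; 0 0 3/4 15/4; 0 0 0 1]

T1 = [1 0 -2 0; 0 1 0 0; 0 0 1 0; 0 0 0 1]
T2·T1 = [1 0 -2 0; 0 1 0 0; 0 0 -1 0; 0 0 0 1]
T3·…·T1 = [1 0 -2 4; 0 1 0 -3; 0 0 -1 -5; 0 0 0 1]
T4·…·T1 = [-2 0 4 -8; 0 3 0 -9; 0 0 -3/2 -15/2; 0 0 0 1]
T5·…·T1 = [-2 0 4 -8; 0 3 0 -9; 0 0 3/2 15/2; 0 0 0 1]
T6·…·T1 = [2 0 -4 8; 0 9 0 -27; 0 0 3/4 15/4; 0 0 0 1]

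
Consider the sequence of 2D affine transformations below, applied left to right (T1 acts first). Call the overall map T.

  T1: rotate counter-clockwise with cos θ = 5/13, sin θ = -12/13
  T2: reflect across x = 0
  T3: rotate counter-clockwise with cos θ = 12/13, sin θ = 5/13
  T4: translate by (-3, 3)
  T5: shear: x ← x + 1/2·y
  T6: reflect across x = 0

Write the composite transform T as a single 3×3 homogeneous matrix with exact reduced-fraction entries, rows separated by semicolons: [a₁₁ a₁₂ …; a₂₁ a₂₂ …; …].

T = [1/2 1 3/2; -1 0 3; 0 0 1]

T1 = [5/13 12/13 0; -12/13 5/13 0; 0 0 1]
T2·T1 = [-5/13 -12/13 0; -12/13 5/13 0; 0 0 1]
T3·…·T1 = [0 -1 0; -1 0 0; 0 0 1]
T4·…·T1 = [0 -1 -3; -1 0 3; 0 0 1]
T5·…·T1 = [-1/2 -1 -3/2; -1 0 3; 0 0 1]
T6·…·T1 = [1/2 1 3/2; -1 0 3; 0 0 1]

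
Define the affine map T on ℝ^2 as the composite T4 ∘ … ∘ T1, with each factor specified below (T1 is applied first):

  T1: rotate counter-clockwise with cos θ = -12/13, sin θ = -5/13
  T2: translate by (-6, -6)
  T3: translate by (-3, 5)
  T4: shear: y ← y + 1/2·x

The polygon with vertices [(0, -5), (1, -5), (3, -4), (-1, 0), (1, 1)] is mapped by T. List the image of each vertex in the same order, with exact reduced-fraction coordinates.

image vertices: (-142/13, -24/13), (-154/13, -35/13), (-173/13, -133/26), (-105/13, -121/26), (-124/13, -92/13)

T1 rotate counter-clockwise with cos θ = -12/13, sin θ = -5/13: (0, -5) → (-25/13, 60/13); (1, -5) → (-37/13, 55/13); (3, -4) → (-56/13, 33/13); (-1, 0) → (12/13, 5/13); (1, 1) → (-7/13, -17/13)
T2 translate by (-6, -6): (-25/13, 60/13) → (-103/13, -18/13); (-37/13, 55/13) → (-115/13, -23/13); (-56/13, 33/13) → (-134/13, -45/13); (12/13, 5/13) → (-66/13, -73/13); (-7/13, -17/13) → (-85/13, -95/13)
T3 translate by (-3, 5): (-103/13, -18/13) → (-142/13, 47/13); (-115/13, -23/13) → (-154/13, 42/13); (-134/13, -45/13) → (-173/13, 20/13); (-66/13, -73/13) → (-105/13, -8/13); (-85/13, -95/13) → (-124/13, -30/13)
T4 shear: y ← y + 1/2·x: (-142/13, 47/13) → (-142/13, -24/13); (-154/13, 42/13) → (-154/13, -35/13); (-173/13, 20/13) → (-173/13, -133/26); (-105/13, -8/13) → (-105/13, -121/26); (-124/13, -30/13) → (-124/13, -92/13)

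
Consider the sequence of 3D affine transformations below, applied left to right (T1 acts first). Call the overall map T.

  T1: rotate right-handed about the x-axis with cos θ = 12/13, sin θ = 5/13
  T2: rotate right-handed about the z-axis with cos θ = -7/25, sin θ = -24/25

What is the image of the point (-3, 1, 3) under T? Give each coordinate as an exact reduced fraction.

T1 rotate right-handed about the x-axis with cos θ = 12/13, sin θ = 5/13: (-3, 1, 3) → (-3, -3/13, 41/13)
T2 rotate right-handed about the z-axis with cos θ = -7/25, sin θ = -24/25: (-3, -3/13, 41/13) → (201/325, 957/325, 41/13)

T(p) = (201/325, 957/325, 41/13)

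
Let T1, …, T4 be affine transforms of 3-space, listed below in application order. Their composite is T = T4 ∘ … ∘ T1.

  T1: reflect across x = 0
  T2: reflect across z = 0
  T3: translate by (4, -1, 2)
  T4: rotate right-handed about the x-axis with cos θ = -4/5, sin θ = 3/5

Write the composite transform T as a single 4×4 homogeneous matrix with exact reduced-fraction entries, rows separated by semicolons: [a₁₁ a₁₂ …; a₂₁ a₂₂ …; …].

T = [-1 0 0 4; 0 -4/5 3/5 -2/5; 0 3/5 4/5 -11/5; 0 0 0 1]

T1 = [-1 0 0 0; 0 1 0 0; 0 0 1 0; 0 0 0 1]
T2·T1 = [-1 0 0 0; 0 1 0 0; 0 0 -1 0; 0 0 0 1]
T3·…·T1 = [-1 0 0 4; 0 1 0 -1; 0 0 -1 2; 0 0 0 1]
T4·…·T1 = [-1 0 0 4; 0 -4/5 3/5 -2/5; 0 3/5 4/5 -11/5; 0 0 0 1]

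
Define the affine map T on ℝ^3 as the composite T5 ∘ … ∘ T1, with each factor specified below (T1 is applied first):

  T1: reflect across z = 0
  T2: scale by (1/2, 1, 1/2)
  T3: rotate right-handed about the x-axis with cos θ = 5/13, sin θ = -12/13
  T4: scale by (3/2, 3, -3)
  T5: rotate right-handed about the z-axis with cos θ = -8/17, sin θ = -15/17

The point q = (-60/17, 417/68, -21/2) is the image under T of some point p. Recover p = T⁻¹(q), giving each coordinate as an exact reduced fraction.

p = (-5, -4, 1)

T1 = [1 0 0 0; 0 1 0 0; 0 0 -1 0; 0 0 0 1]
T2·T1 = [1/2 0 0 0; 0 1 0 0; 0 0 -1/2 0; 0 0 0 1]
T3·…·T1 = [1/2 0 0 0; 0 5/13 -6/13 0; 0 -12/13 -5/26 0; 0 0 0 1]
T4·…·T1 = [3/4 0 0 0; 0 15/13 -18/13 0; 0 36/13 15/26 0; 0 0 0 1]
T5·…·T1 = [-6/17 225/221 -270/221 0; -45/68 -120/221 144/221 0; 0 36/13 15/26 0; 0 0 0 1]
det M = 27/8; M⁻¹ = [-32/51 -20/17 0 0; 25/221 -40/663 4/13 0; -120/221 64/221 10/39 0; 0 0 0 1]
M⁻¹ · (-60/17, 417/68, -21/2)ᵀ = (-5, -4, 1)ᵀ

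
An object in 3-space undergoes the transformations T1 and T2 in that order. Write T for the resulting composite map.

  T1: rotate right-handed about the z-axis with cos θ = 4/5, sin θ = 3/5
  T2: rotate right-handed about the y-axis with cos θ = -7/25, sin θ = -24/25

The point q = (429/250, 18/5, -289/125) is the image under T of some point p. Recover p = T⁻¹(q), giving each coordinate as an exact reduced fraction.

p = (0, 9/2, -1)

T1 = [4/5 -3/5 0 0; 3/5 4/5 0 0; 0 0 1 0; 0 0 0 1]
T2·T1 = [-28/125 21/125 -24/25 0; 3/5 4/5 0 0; 96/125 -72/125 -7/25 0; 0 0 0 1]
det M = 1; M⁻¹ = [-28/125 3/5 96/125 0; 21/125 4/5 -72/125 0; -24/25 0 -7/25 0; 0 0 0 1]
M⁻¹ · (429/250, 18/5, -289/125)ᵀ = (0, 9/2, -1)ᵀ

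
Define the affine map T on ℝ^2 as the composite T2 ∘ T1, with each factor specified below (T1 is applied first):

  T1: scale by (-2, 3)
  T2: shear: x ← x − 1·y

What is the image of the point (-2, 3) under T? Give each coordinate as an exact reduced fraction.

T1 scale by (-2, 3): (-2, 3) → (4, 9)
T2 shear: x ← x − 1·y: (4, 9) → (-5, 9)

T(p) = (-5, 9)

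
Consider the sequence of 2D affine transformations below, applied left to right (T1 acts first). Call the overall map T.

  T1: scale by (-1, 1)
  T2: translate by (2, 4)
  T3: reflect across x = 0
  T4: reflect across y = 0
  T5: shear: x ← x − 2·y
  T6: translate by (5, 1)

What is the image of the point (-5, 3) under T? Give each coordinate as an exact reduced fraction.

T1 scale by (-1, 1): (-5, 3) → (5, 3)
T2 translate by (2, 4): (5, 3) → (7, 7)
T3 reflect across x = 0: (7, 7) → (-7, 7)
T4 reflect across y = 0: (-7, 7) → (-7, -7)
T5 shear: x ← x − 2·y: (-7, -7) → (7, -7)
T6 translate by (5, 1): (7, -7) → (12, -6)

T(p) = (12, -6)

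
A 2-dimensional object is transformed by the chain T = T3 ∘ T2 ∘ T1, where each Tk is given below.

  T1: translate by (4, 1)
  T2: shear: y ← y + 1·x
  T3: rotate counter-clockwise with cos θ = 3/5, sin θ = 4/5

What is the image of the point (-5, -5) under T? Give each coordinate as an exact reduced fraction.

T(p) = (17/5, -19/5)

T1 translate by (4, 1): (-5, -5) → (-1, -4)
T2 shear: y ← y + 1·x: (-1, -4) → (-1, -5)
T3 rotate counter-clockwise with cos θ = 3/5, sin θ = 4/5: (-1, -5) → (17/5, -19/5)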